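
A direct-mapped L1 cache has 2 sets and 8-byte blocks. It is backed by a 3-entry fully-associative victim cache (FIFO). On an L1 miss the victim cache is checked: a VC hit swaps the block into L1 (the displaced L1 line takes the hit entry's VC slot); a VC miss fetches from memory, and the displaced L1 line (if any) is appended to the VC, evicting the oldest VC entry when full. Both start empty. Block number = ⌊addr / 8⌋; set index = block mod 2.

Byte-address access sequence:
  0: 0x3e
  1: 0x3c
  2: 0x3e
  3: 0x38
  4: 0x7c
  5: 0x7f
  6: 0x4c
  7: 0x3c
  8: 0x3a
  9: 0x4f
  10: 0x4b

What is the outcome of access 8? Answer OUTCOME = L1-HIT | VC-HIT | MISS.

#0 0x3e→b7/s1 MISS; vc=[]
#1 0x3c→b7/s1 L1-HIT; vc=[]
#2 0x3e→b7/s1 L1-HIT; vc=[]
#3 0x38→b7/s1 L1-HIT; vc=[]
#4 0x7c→b15/s1 MISS; vc=[7]
#5 0x7f→b15/s1 L1-HIT; vc=[7]
#6 0x4c→b9/s1 MISS; vc=[7,15]
#7 0x3c→b7/s1 VC-HIT; vc=[9,15]
#8 0x3a→b7/s1 L1-HIT; vc=[9,15]
#9 0x4f→b9/s1 VC-HIT; vc=[7,15]
#10 0x4b→b9/s1 L1-HIT; vc=[7,15]

OUTCOME = L1-HIT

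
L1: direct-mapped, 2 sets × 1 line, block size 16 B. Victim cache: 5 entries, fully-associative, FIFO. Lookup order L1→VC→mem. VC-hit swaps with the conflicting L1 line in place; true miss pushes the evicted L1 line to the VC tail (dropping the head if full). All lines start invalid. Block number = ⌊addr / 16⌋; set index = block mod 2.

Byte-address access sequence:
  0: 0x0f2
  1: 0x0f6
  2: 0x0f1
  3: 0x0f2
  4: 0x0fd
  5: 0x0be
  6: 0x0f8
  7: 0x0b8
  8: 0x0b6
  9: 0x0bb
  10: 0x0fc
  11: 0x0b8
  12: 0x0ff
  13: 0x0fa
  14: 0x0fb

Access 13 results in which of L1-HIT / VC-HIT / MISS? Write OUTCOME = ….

OUTCOME = L1-HIT

  [0] addr=0xf2 blk=15 s=1: MISS | VC []
  [1] addr=0xf6 blk=15 s=1: L1-HIT | VC []
  [2] addr=0xf1 blk=15 s=1: L1-HIT | VC []
  [3] addr=0xf2 blk=15 s=1: L1-HIT | VC []
  [4] addr=0xfd blk=15 s=1: L1-HIT | VC []
  [5] addr=0xbe blk=11 s=1: MISS | VC [15]
  [6] addr=0xf8 blk=15 s=1: VC-HIT | VC [11]
  [7] addr=0xb8 blk=11 s=1: VC-HIT | VC [15]
  [8] addr=0xb6 blk=11 s=1: L1-HIT | VC [15]
  [9] addr=0xbb blk=11 s=1: L1-HIT | VC [15]
  [10] addr=0xfc blk=15 s=1: VC-HIT | VC [11]
  [11] addr=0xb8 blk=11 s=1: VC-HIT | VC [15]
  [12] addr=0xff blk=15 s=1: VC-HIT | VC [11]
  [13] addr=0xfa blk=15 s=1: L1-HIT | VC [11]
  [14] addr=0xfb blk=15 s=1: L1-HIT | VC [11]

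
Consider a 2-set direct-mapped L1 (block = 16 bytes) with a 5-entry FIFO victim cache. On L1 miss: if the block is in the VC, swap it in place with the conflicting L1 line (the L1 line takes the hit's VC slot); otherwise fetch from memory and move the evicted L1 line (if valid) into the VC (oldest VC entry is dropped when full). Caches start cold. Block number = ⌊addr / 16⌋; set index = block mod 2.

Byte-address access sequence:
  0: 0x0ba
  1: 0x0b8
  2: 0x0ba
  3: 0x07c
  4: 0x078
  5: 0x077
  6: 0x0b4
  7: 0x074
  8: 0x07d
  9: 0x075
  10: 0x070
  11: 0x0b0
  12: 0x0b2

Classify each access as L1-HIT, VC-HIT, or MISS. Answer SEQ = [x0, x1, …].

SEQ = [MISS, L1-HIT, L1-HIT, MISS, L1-HIT, L1-HIT, VC-HIT, VC-HIT, L1-HIT, L1-HIT, L1-HIT, VC-HIT, L1-HIT]

0: 0xba (blk 11, set 1) → MISS  vc=[]
1: 0xb8 (blk 11, set 1) → L1-HIT  vc=[]
2: 0xba (blk 11, set 1) → L1-HIT  vc=[]
3: 0x7c (blk 7, set 1) → MISS  vc=[11]
4: 0x78 (blk 7, set 1) → L1-HIT  vc=[11]
5: 0x77 (blk 7, set 1) → L1-HIT  vc=[11]
6: 0xb4 (blk 11, set 1) → VC-HIT  vc=[7]
7: 0x74 (blk 7, set 1) → VC-HIT  vc=[11]
8: 0x7d (blk 7, set 1) → L1-HIT  vc=[11]
9: 0x75 (blk 7, set 1) → L1-HIT  vc=[11]
10: 0x70 (blk 7, set 1) → L1-HIT  vc=[11]
11: 0xb0 (blk 11, set 1) → VC-HIT  vc=[7]
12: 0xb2 (blk 11, set 1) → L1-HIT  vc=[7]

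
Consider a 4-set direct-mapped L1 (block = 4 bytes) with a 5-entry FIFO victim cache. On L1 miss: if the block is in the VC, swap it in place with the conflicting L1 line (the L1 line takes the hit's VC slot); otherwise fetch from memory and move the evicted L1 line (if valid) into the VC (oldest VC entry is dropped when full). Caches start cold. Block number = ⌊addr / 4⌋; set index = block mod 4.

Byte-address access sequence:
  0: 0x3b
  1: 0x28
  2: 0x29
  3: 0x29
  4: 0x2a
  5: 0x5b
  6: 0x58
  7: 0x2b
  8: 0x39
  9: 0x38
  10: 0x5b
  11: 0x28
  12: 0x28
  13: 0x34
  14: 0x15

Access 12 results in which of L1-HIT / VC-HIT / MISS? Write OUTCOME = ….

  [0] addr=0x3b blk=14 s=2: MISS | VC []
  [1] addr=0x28 blk=10 s=2: MISS | VC [14]
  [2] addr=0x29 blk=10 s=2: L1-HIT | VC [14]
  [3] addr=0x29 blk=10 s=2: L1-HIT | VC [14]
  [4] addr=0x2a blk=10 s=2: L1-HIT | VC [14]
  [5] addr=0x5b blk=22 s=2: MISS | VC [14, 10]
  [6] addr=0x58 blk=22 s=2: L1-HIT | VC [14, 10]
  [7] addr=0x2b blk=10 s=2: VC-HIT | VC [14, 22]
  [8] addr=0x39 blk=14 s=2: VC-HIT | VC [10, 22]
  [9] addr=0x38 blk=14 s=2: L1-HIT | VC [10, 22]
  [10] addr=0x5b blk=22 s=2: VC-HIT | VC [10, 14]
  [11] addr=0x28 blk=10 s=2: VC-HIT | VC [22, 14]
  [12] addr=0x28 blk=10 s=2: L1-HIT | VC [22, 14]
  [13] addr=0x34 blk=13 s=1: MISS | VC [22, 14]
  [14] addr=0x15 blk=5 s=1: MISS | VC [22, 14, 13]

OUTCOME = L1-HIT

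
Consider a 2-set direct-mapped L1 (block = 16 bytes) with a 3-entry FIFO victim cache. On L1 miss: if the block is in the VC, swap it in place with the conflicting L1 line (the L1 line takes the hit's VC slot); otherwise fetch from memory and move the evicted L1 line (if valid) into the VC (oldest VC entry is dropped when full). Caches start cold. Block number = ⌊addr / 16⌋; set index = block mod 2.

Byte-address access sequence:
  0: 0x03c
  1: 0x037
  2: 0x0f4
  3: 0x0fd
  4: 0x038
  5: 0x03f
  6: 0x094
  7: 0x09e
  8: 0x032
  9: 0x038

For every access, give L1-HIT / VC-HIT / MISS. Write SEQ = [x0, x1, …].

0: 0x3c (blk 3, set 1) → MISS  vc=[]
1: 0x37 (blk 3, set 1) → L1-HIT  vc=[]
2: 0xf4 (blk 15, set 1) → MISS  vc=[3]
3: 0xfd (blk 15, set 1) → L1-HIT  vc=[3]
4: 0x38 (blk 3, set 1) → VC-HIT  vc=[15]
5: 0x3f (blk 3, set 1) → L1-HIT  vc=[15]
6: 0x94 (blk 9, set 1) → MISS  vc=[15, 3]
7: 0x9e (blk 9, set 1) → L1-HIT  vc=[15, 3]
8: 0x32 (blk 3, set 1) → VC-HIT  vc=[15, 9]
9: 0x38 (blk 3, set 1) → L1-HIT  vc=[15, 9]

SEQ = [MISS, L1-HIT, MISS, L1-HIT, VC-HIT, L1-HIT, MISS, L1-HIT, VC-HIT, L1-HIT]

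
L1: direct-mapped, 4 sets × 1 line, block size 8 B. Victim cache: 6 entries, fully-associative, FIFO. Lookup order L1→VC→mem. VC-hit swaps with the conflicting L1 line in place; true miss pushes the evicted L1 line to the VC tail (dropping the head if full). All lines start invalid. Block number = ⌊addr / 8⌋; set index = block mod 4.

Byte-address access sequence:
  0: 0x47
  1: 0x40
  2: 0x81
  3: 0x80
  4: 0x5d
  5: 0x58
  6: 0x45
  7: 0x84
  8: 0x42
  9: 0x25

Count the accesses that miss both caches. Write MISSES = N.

0: 0x47 (blk 8, set 0) → MISS  vc=[]
1: 0x40 (blk 8, set 0) → L1-HIT  vc=[]
2: 0x81 (blk 16, set 0) → MISS  vc=[8]
3: 0x80 (blk 16, set 0) → L1-HIT  vc=[8]
4: 0x5d (blk 11, set 3) → MISS  vc=[8]
5: 0x58 (blk 11, set 3) → L1-HIT  vc=[8]
6: 0x45 (blk 8, set 0) → VC-HIT  vc=[16]
7: 0x84 (blk 16, set 0) → VC-HIT  vc=[8]
8: 0x42 (blk 8, set 0) → VC-HIT  vc=[16]
9: 0x25 (blk 4, set 0) → MISS  vc=[16, 8]

MISSES = 4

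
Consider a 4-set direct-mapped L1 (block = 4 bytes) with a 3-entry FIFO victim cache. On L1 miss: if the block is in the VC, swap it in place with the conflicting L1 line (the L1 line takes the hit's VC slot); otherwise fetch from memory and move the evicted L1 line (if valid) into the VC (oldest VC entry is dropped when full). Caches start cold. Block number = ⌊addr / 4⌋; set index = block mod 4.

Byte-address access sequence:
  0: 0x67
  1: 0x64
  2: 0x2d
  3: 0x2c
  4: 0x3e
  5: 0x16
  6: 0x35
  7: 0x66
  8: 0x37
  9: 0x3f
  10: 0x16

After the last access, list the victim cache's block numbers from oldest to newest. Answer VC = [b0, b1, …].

#0 0x67→b25/s1 MISS; vc=[]
#1 0x64→b25/s1 L1-HIT; vc=[]
#2 0x2d→b11/s3 MISS; vc=[]
#3 0x2c→b11/s3 L1-HIT; vc=[]
#4 0x3e→b15/s3 MISS; vc=[11]
#5 0x16→b5/s1 MISS; vc=[11,25]
#6 0x35→b13/s1 MISS; vc=[11,25,5]
#7 0x66→b25/s1 VC-HIT; vc=[11,13,5]
#8 0x37→b13/s1 VC-HIT; vc=[11,25,5]
#9 0x3f→b15/s3 L1-HIT; vc=[11,25,5]
#10 0x16→b5/s1 VC-HIT; vc=[11,25,13]

VC = [11, 25, 13]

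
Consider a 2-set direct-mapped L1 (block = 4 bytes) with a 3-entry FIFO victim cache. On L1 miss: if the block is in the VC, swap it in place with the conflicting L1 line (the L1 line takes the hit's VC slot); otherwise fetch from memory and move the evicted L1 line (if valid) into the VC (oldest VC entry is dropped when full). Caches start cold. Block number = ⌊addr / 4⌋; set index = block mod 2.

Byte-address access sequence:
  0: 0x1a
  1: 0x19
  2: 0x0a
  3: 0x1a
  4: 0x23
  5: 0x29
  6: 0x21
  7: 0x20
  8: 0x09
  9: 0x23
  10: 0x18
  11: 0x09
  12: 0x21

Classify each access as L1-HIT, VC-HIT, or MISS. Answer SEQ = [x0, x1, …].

SEQ = [MISS, L1-HIT, MISS, VC-HIT, MISS, MISS, VC-HIT, L1-HIT, VC-HIT, VC-HIT, VC-HIT, VC-HIT, VC-HIT]

  [0] addr=0x1a blk=6 s=0: MISS | VC []
  [1] addr=0x19 blk=6 s=0: L1-HIT | VC []
  [2] addr=0xa blk=2 s=0: MISS | VC [6]
  [3] addr=0x1a blk=6 s=0: VC-HIT | VC [2]
  [4] addr=0x23 blk=8 s=0: MISS | VC [2, 6]
  [5] addr=0x29 blk=10 s=0: MISS | VC [2, 6, 8]
  [6] addr=0x21 blk=8 s=0: VC-HIT | VC [2, 6, 10]
  [7] addr=0x20 blk=8 s=0: L1-HIT | VC [2, 6, 10]
  [8] addr=0x9 blk=2 s=0: VC-HIT | VC [8, 6, 10]
  [9] addr=0x23 blk=8 s=0: VC-HIT | VC [2, 6, 10]
  [10] addr=0x18 blk=6 s=0: VC-HIT | VC [2, 8, 10]
  [11] addr=0x9 blk=2 s=0: VC-HIT | VC [6, 8, 10]
  [12] addr=0x21 blk=8 s=0: VC-HIT | VC [6, 2, 10]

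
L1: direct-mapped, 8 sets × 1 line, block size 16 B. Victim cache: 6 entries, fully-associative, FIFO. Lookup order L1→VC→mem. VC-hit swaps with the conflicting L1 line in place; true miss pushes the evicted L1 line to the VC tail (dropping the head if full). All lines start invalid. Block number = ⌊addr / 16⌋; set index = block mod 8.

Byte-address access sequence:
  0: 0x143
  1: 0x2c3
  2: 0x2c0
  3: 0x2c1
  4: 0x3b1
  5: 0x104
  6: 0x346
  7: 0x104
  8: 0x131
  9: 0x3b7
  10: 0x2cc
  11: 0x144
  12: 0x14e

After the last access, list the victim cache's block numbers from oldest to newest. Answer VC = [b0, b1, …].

  [0] addr=0x143 blk=20 s=4: MISS | VC []
  [1] addr=0x2c3 blk=44 s=4: MISS | VC [20]
  [2] addr=0x2c0 blk=44 s=4: L1-HIT | VC [20]
  [3] addr=0x2c1 blk=44 s=4: L1-HIT | VC [20]
  [4] addr=0x3b1 blk=59 s=3: MISS | VC [20]
  [5] addr=0x104 blk=16 s=0: MISS | VC [20]
  [6] addr=0x346 blk=52 s=4: MISS | VC [20, 44]
  [7] addr=0x104 blk=16 s=0: L1-HIT | VC [20, 44]
  [8] addr=0x131 blk=19 s=3: MISS | VC [20, 44, 59]
  [9] addr=0x3b7 blk=59 s=3: VC-HIT | VC [20, 44, 19]
  [10] addr=0x2cc blk=44 s=4: VC-HIT | VC [20, 52, 19]
  [11] addr=0x144 blk=20 s=4: VC-HIT | VC [44, 52, 19]
  [12] addr=0x14e blk=20 s=4: L1-HIT | VC [44, 52, 19]

VC = [44, 52, 19]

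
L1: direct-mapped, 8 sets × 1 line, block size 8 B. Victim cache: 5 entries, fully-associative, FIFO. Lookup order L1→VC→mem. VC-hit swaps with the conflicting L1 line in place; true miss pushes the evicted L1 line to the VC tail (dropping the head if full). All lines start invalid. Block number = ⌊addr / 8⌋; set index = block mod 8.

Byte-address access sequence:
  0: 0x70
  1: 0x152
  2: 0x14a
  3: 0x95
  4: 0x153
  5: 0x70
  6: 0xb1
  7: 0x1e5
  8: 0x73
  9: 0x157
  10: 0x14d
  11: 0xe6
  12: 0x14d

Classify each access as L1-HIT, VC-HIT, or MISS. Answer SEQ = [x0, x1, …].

#0 0x70→b14/s6 MISS; vc=[]
#1 0x152→b42/s2 MISS; vc=[]
#2 0x14a→b41/s1 MISS; vc=[]
#3 0x95→b18/s2 MISS; vc=[42]
#4 0x153→b42/s2 VC-HIT; vc=[18]
#5 0x70→b14/s6 L1-HIT; vc=[18]
#6 0xb1→b22/s6 MISS; vc=[18,14]
#7 0x1e5→b60/s4 MISS; vc=[18,14]
#8 0x73→b14/s6 VC-HIT; vc=[18,22]
#9 0x157→b42/s2 L1-HIT; vc=[18,22]
#10 0x14d→b41/s1 L1-HIT; vc=[18,22]
#11 0xe6→b28/s4 MISS; vc=[18,22,60]
#12 0x14d→b41/s1 L1-HIT; vc=[18,22,60]

SEQ = [MISS, MISS, MISS, MISS, VC-HIT, L1-HIT, MISS, MISS, VC-HIT, L1-HIT, L1-HIT, MISS, L1-HIT]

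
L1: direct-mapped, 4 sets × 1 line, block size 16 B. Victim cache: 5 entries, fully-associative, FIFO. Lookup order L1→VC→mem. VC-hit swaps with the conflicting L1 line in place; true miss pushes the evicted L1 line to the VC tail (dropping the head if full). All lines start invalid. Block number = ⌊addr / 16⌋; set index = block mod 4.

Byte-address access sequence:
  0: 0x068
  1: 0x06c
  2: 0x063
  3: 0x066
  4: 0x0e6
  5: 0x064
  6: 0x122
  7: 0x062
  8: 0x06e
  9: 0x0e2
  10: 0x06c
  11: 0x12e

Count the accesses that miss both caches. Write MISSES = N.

MISSES = 3

  [0] addr=0x68 blk=6 s=2: MISS | VC []
  [1] addr=0x6c blk=6 s=2: L1-HIT | VC []
  [2] addr=0x63 blk=6 s=2: L1-HIT | VC []
  [3] addr=0x66 blk=6 s=2: L1-HIT | VC []
  [4] addr=0xe6 blk=14 s=2: MISS | VC [6]
  [5] addr=0x64 blk=6 s=2: VC-HIT | VC [14]
  [6] addr=0x122 blk=18 s=2: MISS | VC [14, 6]
  [7] addr=0x62 blk=6 s=2: VC-HIT | VC [14, 18]
  [8] addr=0x6e blk=6 s=2: L1-HIT | VC [14, 18]
  [9] addr=0xe2 blk=14 s=2: VC-HIT | VC [6, 18]
  [10] addr=0x6c blk=6 s=2: VC-HIT | VC [14, 18]
  [11] addr=0x12e blk=18 s=2: VC-HIT | VC [14, 6]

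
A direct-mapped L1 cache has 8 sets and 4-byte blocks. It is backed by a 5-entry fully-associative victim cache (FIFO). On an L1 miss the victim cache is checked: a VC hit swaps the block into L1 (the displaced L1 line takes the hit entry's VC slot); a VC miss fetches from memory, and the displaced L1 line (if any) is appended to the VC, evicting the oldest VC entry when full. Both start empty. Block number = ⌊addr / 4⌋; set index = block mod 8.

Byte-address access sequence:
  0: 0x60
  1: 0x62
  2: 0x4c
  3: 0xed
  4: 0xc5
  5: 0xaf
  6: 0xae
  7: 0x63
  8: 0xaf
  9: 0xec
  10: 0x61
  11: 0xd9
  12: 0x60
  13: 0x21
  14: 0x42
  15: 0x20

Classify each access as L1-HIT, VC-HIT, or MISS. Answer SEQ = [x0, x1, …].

SEQ = [MISS, L1-HIT, MISS, MISS, MISS, MISS, L1-HIT, L1-HIT, L1-HIT, VC-HIT, L1-HIT, MISS, L1-HIT, MISS, MISS, VC-HIT]

0: 0x60 (blk 24, set 0) → MISS  vc=[]
1: 0x62 (blk 24, set 0) → L1-HIT  vc=[]
2: 0x4c (blk 19, set 3) → MISS  vc=[]
3: 0xed (blk 59, set 3) → MISS  vc=[19]
4: 0xc5 (blk 49, set 1) → MISS  vc=[19]
5: 0xaf (blk 43, set 3) → MISS  vc=[19, 59]
6: 0xae (blk 43, set 3) → L1-HIT  vc=[19, 59]
7: 0x63 (blk 24, set 0) → L1-HIT  vc=[19, 59]
8: 0xaf (blk 43, set 3) → L1-HIT  vc=[19, 59]
9: 0xec (blk 59, set 3) → VC-HIT  vc=[19, 43]
10: 0x61 (blk 24, set 0) → L1-HIT  vc=[19, 43]
11: 0xd9 (blk 54, set 6) → MISS  vc=[19, 43]
12: 0x60 (blk 24, set 0) → L1-HIT  vc=[19, 43]
13: 0x21 (blk 8, set 0) → MISS  vc=[19, 43, 24]
14: 0x42 (blk 16, set 0) → MISS  vc=[19, 43, 24, 8]
15: 0x20 (blk 8, set 0) → VC-HIT  vc=[19, 43, 24, 16]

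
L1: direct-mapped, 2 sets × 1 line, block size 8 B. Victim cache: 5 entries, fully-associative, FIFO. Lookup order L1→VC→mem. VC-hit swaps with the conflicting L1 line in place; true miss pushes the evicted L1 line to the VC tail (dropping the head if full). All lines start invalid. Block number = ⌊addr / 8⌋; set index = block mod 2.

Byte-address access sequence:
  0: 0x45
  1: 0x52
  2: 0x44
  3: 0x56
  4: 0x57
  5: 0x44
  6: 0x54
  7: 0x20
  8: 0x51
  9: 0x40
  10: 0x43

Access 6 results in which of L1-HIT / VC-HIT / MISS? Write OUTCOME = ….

  [0] addr=0x45 blk=8 s=0: MISS | VC []
  [1] addr=0x52 blk=10 s=0: MISS | VC [8]
  [2] addr=0x44 blk=8 s=0: VC-HIT | VC [10]
  [3] addr=0x56 blk=10 s=0: VC-HIT | VC [8]
  [4] addr=0x57 blk=10 s=0: L1-HIT | VC [8]
  [5] addr=0x44 blk=8 s=0: VC-HIT | VC [10]
  [6] addr=0x54 blk=10 s=0: VC-HIT | VC [8]
  [7] addr=0x20 blk=4 s=0: MISS | VC [8, 10]
  [8] addr=0x51 blk=10 s=0: VC-HIT | VC [8, 4]
  [9] addr=0x40 blk=8 s=0: VC-HIT | VC [10, 4]
  [10] addr=0x43 blk=8 s=0: L1-HIT | VC [10, 4]

OUTCOME = VC-HIT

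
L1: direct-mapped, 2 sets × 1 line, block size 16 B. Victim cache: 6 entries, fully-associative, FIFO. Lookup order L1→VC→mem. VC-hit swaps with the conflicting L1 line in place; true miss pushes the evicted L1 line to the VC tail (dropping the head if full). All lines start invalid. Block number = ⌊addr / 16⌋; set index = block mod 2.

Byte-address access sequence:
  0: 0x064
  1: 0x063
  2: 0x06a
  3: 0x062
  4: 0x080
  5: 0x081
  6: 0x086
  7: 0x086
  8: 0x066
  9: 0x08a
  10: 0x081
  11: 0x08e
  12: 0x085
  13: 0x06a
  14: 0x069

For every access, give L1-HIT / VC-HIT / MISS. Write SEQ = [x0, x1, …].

SEQ = [MISS, L1-HIT, L1-HIT, L1-HIT, MISS, L1-HIT, L1-HIT, L1-HIT, VC-HIT, VC-HIT, L1-HIT, L1-HIT, L1-HIT, VC-HIT, L1-HIT]

  [0] addr=0x64 blk=6 s=0: MISS | VC []
  [1] addr=0x63 blk=6 s=0: L1-HIT | VC []
  [2] addr=0x6a blk=6 s=0: L1-HIT | VC []
  [3] addr=0x62 blk=6 s=0: L1-HIT | VC []
  [4] addr=0x80 blk=8 s=0: MISS | VC [6]
  [5] addr=0x81 blk=8 s=0: L1-HIT | VC [6]
  [6] addr=0x86 blk=8 s=0: L1-HIT | VC [6]
  [7] addr=0x86 blk=8 s=0: L1-HIT | VC [6]
  [8] addr=0x66 blk=6 s=0: VC-HIT | VC [8]
  [9] addr=0x8a blk=8 s=0: VC-HIT | VC [6]
  [10] addr=0x81 blk=8 s=0: L1-HIT | VC [6]
  [11] addr=0x8e blk=8 s=0: L1-HIT | VC [6]
  [12] addr=0x85 blk=8 s=0: L1-HIT | VC [6]
  [13] addr=0x6a blk=6 s=0: VC-HIT | VC [8]
  [14] addr=0x69 blk=6 s=0: L1-HIT | VC [8]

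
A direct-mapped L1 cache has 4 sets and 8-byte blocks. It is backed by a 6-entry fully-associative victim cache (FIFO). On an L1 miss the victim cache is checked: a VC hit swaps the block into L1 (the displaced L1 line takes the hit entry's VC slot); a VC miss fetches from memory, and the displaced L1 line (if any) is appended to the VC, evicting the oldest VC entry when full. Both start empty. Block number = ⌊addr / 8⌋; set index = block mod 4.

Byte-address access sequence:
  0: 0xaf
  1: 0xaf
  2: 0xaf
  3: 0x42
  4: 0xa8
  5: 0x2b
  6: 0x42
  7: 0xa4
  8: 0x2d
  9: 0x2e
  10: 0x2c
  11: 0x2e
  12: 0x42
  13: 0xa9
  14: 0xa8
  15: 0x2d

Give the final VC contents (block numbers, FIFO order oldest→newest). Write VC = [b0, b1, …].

  [0] addr=0xaf blk=21 s=1: MISS | VC []
  [1] addr=0xaf blk=21 s=1: L1-HIT | VC []
  [2] addr=0xaf blk=21 s=1: L1-HIT | VC []
  [3] addr=0x42 blk=8 s=0: MISS | VC []
  [4] addr=0xa8 blk=21 s=1: L1-HIT | VC []
  [5] addr=0x2b blk=5 s=1: MISS | VC [21]
  [6] addr=0x42 blk=8 s=0: L1-HIT | VC [21]
  [7] addr=0xa4 blk=20 s=0: MISS | VC [21, 8]
  [8] addr=0x2d blk=5 s=1: L1-HIT | VC [21, 8]
  [9] addr=0x2e blk=5 s=1: L1-HIT | VC [21, 8]
  [10] addr=0x2c blk=5 s=1: L1-HIT | VC [21, 8]
  [11] addr=0x2e blk=5 s=1: L1-HIT | VC [21, 8]
  [12] addr=0x42 blk=8 s=0: VC-HIT | VC [21, 20]
  [13] addr=0xa9 blk=21 s=1: VC-HIT | VC [5, 20]
  [14] addr=0xa8 blk=21 s=1: L1-HIT | VC [5, 20]
  [15] addr=0x2d blk=5 s=1: VC-HIT | VC [21, 20]

VC = [21, 20]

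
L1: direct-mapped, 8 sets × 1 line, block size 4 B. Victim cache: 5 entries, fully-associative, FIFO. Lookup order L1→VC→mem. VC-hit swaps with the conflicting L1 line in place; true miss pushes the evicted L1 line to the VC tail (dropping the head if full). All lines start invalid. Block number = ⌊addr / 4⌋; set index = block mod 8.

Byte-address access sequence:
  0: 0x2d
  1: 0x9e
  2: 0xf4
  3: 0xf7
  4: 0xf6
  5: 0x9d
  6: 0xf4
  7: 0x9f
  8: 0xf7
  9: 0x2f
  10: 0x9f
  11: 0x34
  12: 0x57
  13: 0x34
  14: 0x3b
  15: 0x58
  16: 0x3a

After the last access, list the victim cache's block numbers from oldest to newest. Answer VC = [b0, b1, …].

#0 0x2d→b11/s3 MISS; vc=[]
#1 0x9e→b39/s7 MISS; vc=[]
#2 0xf4→b61/s5 MISS; vc=[]
#3 0xf7→b61/s5 L1-HIT; vc=[]
#4 0xf6→b61/s5 L1-HIT; vc=[]
#5 0x9d→b39/s7 L1-HIT; vc=[]
#6 0xf4→b61/s5 L1-HIT; vc=[]
#7 0x9f→b39/s7 L1-HIT; vc=[]
#8 0xf7→b61/s5 L1-HIT; vc=[]
#9 0x2f→b11/s3 L1-HIT; vc=[]
#10 0x9f→b39/s7 L1-HIT; vc=[]
#11 0x34→b13/s5 MISS; vc=[61]
#12 0x57→b21/s5 MISS; vc=[61,13]
#13 0x34→b13/s5 VC-HIT; vc=[61,21]
#14 0x3b→b14/s6 MISS; vc=[61,21]
#15 0x58→b22/s6 MISS; vc=[61,21,14]
#16 0x3a→b14/s6 VC-HIT; vc=[61,21,22]

VC = [61, 21, 22]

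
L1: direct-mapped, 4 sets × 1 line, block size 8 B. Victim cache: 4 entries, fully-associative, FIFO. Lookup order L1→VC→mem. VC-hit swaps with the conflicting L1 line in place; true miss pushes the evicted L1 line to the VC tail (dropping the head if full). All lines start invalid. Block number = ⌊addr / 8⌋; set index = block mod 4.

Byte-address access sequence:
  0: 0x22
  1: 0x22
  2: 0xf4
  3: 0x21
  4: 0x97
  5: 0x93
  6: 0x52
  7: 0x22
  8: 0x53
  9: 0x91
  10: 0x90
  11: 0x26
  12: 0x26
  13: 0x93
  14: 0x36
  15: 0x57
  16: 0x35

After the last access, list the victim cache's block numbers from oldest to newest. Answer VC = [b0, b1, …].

0: 0x22 (blk 4, set 0) → MISS  vc=[]
1: 0x22 (blk 4, set 0) → L1-HIT  vc=[]
2: 0xf4 (blk 30, set 2) → MISS  vc=[]
3: 0x21 (blk 4, set 0) → L1-HIT  vc=[]
4: 0x97 (blk 18, set 2) → MISS  vc=[30]
5: 0x93 (blk 18, set 2) → L1-HIT  vc=[30]
6: 0x52 (blk 10, set 2) → MISS  vc=[30, 18]
7: 0x22 (blk 4, set 0) → L1-HIT  vc=[30, 18]
8: 0x53 (blk 10, set 2) → L1-HIT  vc=[30, 18]
9: 0x91 (blk 18, set 2) → VC-HIT  vc=[30, 10]
10: 0x90 (blk 18, set 2) → L1-HIT  vc=[30, 10]
11: 0x26 (blk 4, set 0) → L1-HIT  vc=[30, 10]
12: 0x26 (blk 4, set 0) → L1-HIT  vc=[30, 10]
13: 0x93 (blk 18, set 2) → L1-HIT  vc=[30, 10]
14: 0x36 (blk 6, set 2) → MISS  vc=[30, 10, 18]
15: 0x57 (blk 10, set 2) → VC-HIT  vc=[30, 6, 18]
16: 0x35 (blk 6, set 2) → VC-HIT  vc=[30, 10, 18]

VC = [30, 10, 18]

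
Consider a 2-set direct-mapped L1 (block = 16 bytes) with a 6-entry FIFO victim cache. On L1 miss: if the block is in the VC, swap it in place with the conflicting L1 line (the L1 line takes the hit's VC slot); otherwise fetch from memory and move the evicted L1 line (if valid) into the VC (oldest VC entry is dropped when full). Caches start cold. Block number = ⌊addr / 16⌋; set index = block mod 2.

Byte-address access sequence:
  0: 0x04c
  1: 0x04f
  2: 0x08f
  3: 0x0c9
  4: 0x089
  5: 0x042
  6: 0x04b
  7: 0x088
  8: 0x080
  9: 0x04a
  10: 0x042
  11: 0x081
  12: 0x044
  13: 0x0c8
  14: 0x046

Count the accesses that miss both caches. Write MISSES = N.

  [0] addr=0x4c blk=4 s=0: MISS | VC []
  [1] addr=0x4f blk=4 s=0: L1-HIT | VC []
  [2] addr=0x8f blk=8 s=0: MISS | VC [4]
  [3] addr=0xc9 blk=12 s=0: MISS | VC [4, 8]
  [4] addr=0x89 blk=8 s=0: VC-HIT | VC [4, 12]
  [5] addr=0x42 blk=4 s=0: VC-HIT | VC [8, 12]
  [6] addr=0x4b blk=4 s=0: L1-HIT | VC [8, 12]
  [7] addr=0x88 blk=8 s=0: VC-HIT | VC [4, 12]
  [8] addr=0x80 blk=8 s=0: L1-HIT | VC [4, 12]
  [9] addr=0x4a blk=4 s=0: VC-HIT | VC [8, 12]
  [10] addr=0x42 blk=4 s=0: L1-HIT | VC [8, 12]
  [11] addr=0x81 blk=8 s=0: VC-HIT | VC [4, 12]
  [12] addr=0x44 blk=4 s=0: VC-HIT | VC [8, 12]
  [13] addr=0xc8 blk=12 s=0: VC-HIT | VC [8, 4]
  [14] addr=0x46 blk=4 s=0: VC-HIT | VC [8, 12]

MISSES = 3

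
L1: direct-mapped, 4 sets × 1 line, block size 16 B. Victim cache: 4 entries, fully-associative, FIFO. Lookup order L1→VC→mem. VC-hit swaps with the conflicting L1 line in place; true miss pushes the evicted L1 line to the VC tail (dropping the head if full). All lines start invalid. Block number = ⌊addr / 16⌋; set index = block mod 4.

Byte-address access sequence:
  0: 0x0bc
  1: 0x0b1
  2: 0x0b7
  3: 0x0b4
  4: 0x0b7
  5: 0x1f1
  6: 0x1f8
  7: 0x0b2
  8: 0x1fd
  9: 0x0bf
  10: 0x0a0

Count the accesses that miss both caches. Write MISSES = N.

#0 0xbc→b11/s3 MISS; vc=[]
#1 0xb1→b11/s3 L1-HIT; vc=[]
#2 0xb7→b11/s3 L1-HIT; vc=[]
#3 0xb4→b11/s3 L1-HIT; vc=[]
#4 0xb7→b11/s3 L1-HIT; vc=[]
#5 0x1f1→b31/s3 MISS; vc=[11]
#6 0x1f8→b31/s3 L1-HIT; vc=[11]
#7 0xb2→b11/s3 VC-HIT; vc=[31]
#8 0x1fd→b31/s3 VC-HIT; vc=[11]
#9 0xbf→b11/s3 VC-HIT; vc=[31]
#10 0xa0→b10/s2 MISS; vc=[31]

MISSES = 3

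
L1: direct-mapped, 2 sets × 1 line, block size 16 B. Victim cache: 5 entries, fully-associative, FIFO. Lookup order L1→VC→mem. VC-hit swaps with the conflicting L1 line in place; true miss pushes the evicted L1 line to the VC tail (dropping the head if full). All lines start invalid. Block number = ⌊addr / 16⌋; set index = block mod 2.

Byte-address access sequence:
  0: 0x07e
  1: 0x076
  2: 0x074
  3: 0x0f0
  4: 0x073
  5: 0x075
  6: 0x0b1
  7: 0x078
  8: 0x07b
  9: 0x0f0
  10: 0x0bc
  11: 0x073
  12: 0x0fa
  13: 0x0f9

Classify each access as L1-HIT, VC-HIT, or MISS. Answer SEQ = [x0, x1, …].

0: 0x7e (blk 7, set 1) → MISS  vc=[]
1: 0x76 (blk 7, set 1) → L1-HIT  vc=[]
2: 0x74 (blk 7, set 1) → L1-HIT  vc=[]
3: 0xf0 (blk 15, set 1) → MISS  vc=[7]
4: 0x73 (blk 7, set 1) → VC-HIT  vc=[15]
5: 0x75 (blk 7, set 1) → L1-HIT  vc=[15]
6: 0xb1 (blk 11, set 1) → MISS  vc=[15, 7]
7: 0x78 (blk 7, set 1) → VC-HIT  vc=[15, 11]
8: 0x7b (blk 7, set 1) → L1-HIT  vc=[15, 11]
9: 0xf0 (blk 15, set 1) → VC-HIT  vc=[7, 11]
10: 0xbc (blk 11, set 1) → VC-HIT  vc=[7, 15]
11: 0x73 (blk 7, set 1) → VC-HIT  vc=[11, 15]
12: 0xfa (blk 15, set 1) → VC-HIT  vc=[11, 7]
13: 0xf9 (blk 15, set 1) → L1-HIT  vc=[11, 7]

SEQ = [MISS, L1-HIT, L1-HIT, MISS, VC-HIT, L1-HIT, MISS, VC-HIT, L1-HIT, VC-HIT, VC-HIT, VC-HIT, VC-HIT, L1-HIT]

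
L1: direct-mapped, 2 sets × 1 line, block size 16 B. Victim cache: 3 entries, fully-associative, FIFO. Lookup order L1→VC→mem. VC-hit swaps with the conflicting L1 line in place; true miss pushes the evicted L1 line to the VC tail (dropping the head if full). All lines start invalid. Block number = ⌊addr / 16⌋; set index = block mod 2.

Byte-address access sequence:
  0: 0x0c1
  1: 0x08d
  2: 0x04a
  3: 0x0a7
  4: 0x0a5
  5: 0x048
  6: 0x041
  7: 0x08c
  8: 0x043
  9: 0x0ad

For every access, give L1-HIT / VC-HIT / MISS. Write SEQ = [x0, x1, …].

SEQ = [MISS, MISS, MISS, MISS, L1-HIT, VC-HIT, L1-HIT, VC-HIT, VC-HIT, VC-HIT]

  [0] addr=0xc1 blk=12 s=0: MISS | VC []
  [1] addr=0x8d blk=8 s=0: MISS | VC [12]
  [2] addr=0x4a blk=4 s=0: MISS | VC [12, 8]
  [3] addr=0xa7 blk=10 s=0: MISS | VC [12, 8, 4]
  [4] addr=0xa5 blk=10 s=0: L1-HIT | VC [12, 8, 4]
  [5] addr=0x48 blk=4 s=0: VC-HIT | VC [12, 8, 10]
  [6] addr=0x41 blk=4 s=0: L1-HIT | VC [12, 8, 10]
  [7] addr=0x8c blk=8 s=0: VC-HIT | VC [12, 4, 10]
  [8] addr=0x43 blk=4 s=0: VC-HIT | VC [12, 8, 10]
  [9] addr=0xad blk=10 s=0: VC-HIT | VC [12, 8, 4]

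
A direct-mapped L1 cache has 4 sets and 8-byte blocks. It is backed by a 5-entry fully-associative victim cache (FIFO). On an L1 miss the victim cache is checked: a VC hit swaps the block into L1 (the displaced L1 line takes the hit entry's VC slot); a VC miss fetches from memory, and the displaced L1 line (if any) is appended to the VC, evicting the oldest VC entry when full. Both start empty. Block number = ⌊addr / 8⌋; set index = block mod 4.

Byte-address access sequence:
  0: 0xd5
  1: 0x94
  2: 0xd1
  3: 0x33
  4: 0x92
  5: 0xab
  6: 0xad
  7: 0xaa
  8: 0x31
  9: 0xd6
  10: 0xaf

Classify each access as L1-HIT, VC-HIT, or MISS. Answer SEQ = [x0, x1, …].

SEQ = [MISS, MISS, VC-HIT, MISS, VC-HIT, MISS, L1-HIT, L1-HIT, VC-HIT, VC-HIT, L1-HIT]

#0 0xd5→b26/s2 MISS; vc=[]
#1 0x94→b18/s2 MISS; vc=[26]
#2 0xd1→b26/s2 VC-HIT; vc=[18]
#3 0x33→b6/s2 MISS; vc=[18,26]
#4 0x92→b18/s2 VC-HIT; vc=[6,26]
#5 0xab→b21/s1 MISS; vc=[6,26]
#6 0xad→b21/s1 L1-HIT; vc=[6,26]
#7 0xaa→b21/s1 L1-HIT; vc=[6,26]
#8 0x31→b6/s2 VC-HIT; vc=[18,26]
#9 0xd6→b26/s2 VC-HIT; vc=[18,6]
#10 0xaf→b21/s1 L1-HIT; vc=[18,6]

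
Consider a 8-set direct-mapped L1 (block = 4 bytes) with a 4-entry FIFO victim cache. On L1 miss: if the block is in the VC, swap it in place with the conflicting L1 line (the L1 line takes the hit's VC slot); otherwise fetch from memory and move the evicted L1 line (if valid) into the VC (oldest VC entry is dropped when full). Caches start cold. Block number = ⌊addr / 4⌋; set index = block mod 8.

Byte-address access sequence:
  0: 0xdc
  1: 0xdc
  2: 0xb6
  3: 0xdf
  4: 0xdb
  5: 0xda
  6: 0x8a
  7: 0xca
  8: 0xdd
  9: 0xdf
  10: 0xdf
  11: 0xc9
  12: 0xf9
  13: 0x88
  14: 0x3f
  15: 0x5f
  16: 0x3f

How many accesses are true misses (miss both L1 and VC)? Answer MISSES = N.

MISSES = 8

0: 0xdc (blk 55, set 7) → MISS  vc=[]
1: 0xdc (blk 55, set 7) → L1-HIT  vc=[]
2: 0xb6 (blk 45, set 5) → MISS  vc=[]
3: 0xdf (blk 55, set 7) → L1-HIT  vc=[]
4: 0xdb (blk 54, set 6) → MISS  vc=[]
5: 0xda (blk 54, set 6) → L1-HIT  vc=[]
6: 0x8a (blk 34, set 2) → MISS  vc=[]
7: 0xca (blk 50, set 2) → MISS  vc=[34]
8: 0xdd (blk 55, set 7) → L1-HIT  vc=[34]
9: 0xdf (blk 55, set 7) → L1-HIT  vc=[34]
10: 0xdf (blk 55, set 7) → L1-HIT  vc=[34]
11: 0xc9 (blk 50, set 2) → L1-HIT  vc=[34]
12: 0xf9 (blk 62, set 6) → MISS  vc=[34, 54]
13: 0x88 (blk 34, set 2) → VC-HIT  vc=[50, 54]
14: 0x3f (blk 15, set 7) → MISS  vc=[50, 54, 55]
15: 0x5f (blk 23, set 7) → MISS  vc=[50, 54, 55, 15]
16: 0x3f (blk 15, set 7) → VC-HIT  vc=[50, 54, 55, 23]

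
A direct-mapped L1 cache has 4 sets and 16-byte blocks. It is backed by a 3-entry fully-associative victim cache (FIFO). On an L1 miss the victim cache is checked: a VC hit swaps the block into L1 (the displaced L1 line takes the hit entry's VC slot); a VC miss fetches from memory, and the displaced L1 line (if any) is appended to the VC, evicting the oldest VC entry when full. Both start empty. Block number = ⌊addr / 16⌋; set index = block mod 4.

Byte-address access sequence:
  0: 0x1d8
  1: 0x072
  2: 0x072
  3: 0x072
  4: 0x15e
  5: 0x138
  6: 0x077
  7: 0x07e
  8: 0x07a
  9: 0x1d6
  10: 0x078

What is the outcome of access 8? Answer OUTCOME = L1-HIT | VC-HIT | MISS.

#0 0x1d8→b29/s1 MISS; vc=[]
#1 0x72→b7/s3 MISS; vc=[]
#2 0x72→b7/s3 L1-HIT; vc=[]
#3 0x72→b7/s3 L1-HIT; vc=[]
#4 0x15e→b21/s1 MISS; vc=[29]
#5 0x138→b19/s3 MISS; vc=[29,7]
#6 0x77→b7/s3 VC-HIT; vc=[29,19]
#7 0x7e→b7/s3 L1-HIT; vc=[29,19]
#8 0x7a→b7/s3 L1-HIT; vc=[29,19]
#9 0x1d6→b29/s1 VC-HIT; vc=[21,19]
#10 0x78→b7/s3 L1-HIT; vc=[21,19]

OUTCOME = L1-HIT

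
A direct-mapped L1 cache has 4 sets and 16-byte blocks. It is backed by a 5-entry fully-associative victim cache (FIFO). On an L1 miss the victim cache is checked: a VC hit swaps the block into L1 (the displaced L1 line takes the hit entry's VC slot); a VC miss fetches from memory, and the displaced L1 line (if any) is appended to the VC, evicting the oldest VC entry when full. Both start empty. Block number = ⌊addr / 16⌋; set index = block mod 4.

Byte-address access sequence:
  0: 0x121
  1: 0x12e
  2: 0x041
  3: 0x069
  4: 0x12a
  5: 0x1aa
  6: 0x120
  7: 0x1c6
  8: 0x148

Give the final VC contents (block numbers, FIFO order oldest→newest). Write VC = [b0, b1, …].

#0 0x121→b18/s2 MISS; vc=[]
#1 0x12e→b18/s2 L1-HIT; vc=[]
#2 0x41→b4/s0 MISS; vc=[]
#3 0x69→b6/s2 MISS; vc=[18]
#4 0x12a→b18/s2 VC-HIT; vc=[6]
#5 0x1aa→b26/s2 MISS; vc=[6,18]
#6 0x120→b18/s2 VC-HIT; vc=[6,26]
#7 0x1c6→b28/s0 MISS; vc=[6,26,4]
#8 0x148→b20/s0 MISS; vc=[6,26,4,28]

VC = [6, 26, 4, 28]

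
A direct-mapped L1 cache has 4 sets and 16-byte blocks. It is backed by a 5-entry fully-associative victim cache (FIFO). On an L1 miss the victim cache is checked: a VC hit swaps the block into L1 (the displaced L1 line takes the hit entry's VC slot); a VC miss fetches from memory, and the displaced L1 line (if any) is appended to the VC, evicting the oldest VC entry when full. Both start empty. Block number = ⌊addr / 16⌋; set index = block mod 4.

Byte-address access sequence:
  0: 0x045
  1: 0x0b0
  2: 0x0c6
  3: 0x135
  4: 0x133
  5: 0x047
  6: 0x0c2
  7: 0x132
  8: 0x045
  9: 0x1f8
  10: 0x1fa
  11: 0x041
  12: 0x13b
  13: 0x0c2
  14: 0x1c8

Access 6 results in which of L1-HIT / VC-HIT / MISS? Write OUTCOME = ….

OUTCOME = VC-HIT

  [0] addr=0x45 blk=4 s=0: MISS | VC []
  [1] addr=0xb0 blk=11 s=3: MISS | VC []
  [2] addr=0xc6 blk=12 s=0: MISS | VC [4]
  [3] addr=0x135 blk=19 s=3: MISS | VC [4, 11]
  [4] addr=0x133 blk=19 s=3: L1-HIT | VC [4, 11]
  [5] addr=0x47 blk=4 s=0: VC-HIT | VC [12, 11]
  [6] addr=0xc2 blk=12 s=0: VC-HIT | VC [4, 11]
  [7] addr=0x132 blk=19 s=3: L1-HIT | VC [4, 11]
  [8] addr=0x45 blk=4 s=0: VC-HIT | VC [12, 11]
  [9] addr=0x1f8 blk=31 s=3: MISS | VC [12, 11, 19]
  [10] addr=0x1fa blk=31 s=3: L1-HIT | VC [12, 11, 19]
  [11] addr=0x41 blk=4 s=0: L1-HIT | VC [12, 11, 19]
  [12] addr=0x13b blk=19 s=3: VC-HIT | VC [12, 11, 31]
  [13] addr=0xc2 blk=12 s=0: VC-HIT | VC [4, 11, 31]
  [14] addr=0x1c8 blk=28 s=0: MISS | VC [4, 11, 31, 12]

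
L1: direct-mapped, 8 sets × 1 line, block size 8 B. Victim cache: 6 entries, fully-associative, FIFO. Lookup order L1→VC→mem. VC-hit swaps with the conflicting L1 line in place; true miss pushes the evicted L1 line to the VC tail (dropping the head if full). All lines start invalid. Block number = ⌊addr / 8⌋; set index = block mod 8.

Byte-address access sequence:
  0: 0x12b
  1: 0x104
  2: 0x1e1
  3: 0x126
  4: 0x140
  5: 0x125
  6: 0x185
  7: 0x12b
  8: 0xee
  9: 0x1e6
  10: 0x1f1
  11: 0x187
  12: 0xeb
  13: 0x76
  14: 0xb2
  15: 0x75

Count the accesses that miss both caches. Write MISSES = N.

  [0] addr=0x12b blk=37 s=5: MISS | VC []
  [1] addr=0x104 blk=32 s=0: MISS | VC []
  [2] addr=0x1e1 blk=60 s=4: MISS | VC []
  [3] addr=0x126 blk=36 s=4: MISS | VC [60]
  [4] addr=0x140 blk=40 s=0: MISS | VC [60, 32]
  [5] addr=0x125 blk=36 s=4: L1-HIT | VC [60, 32]
  [6] addr=0x185 blk=48 s=0: MISS | VC [60, 32, 40]
  [7] addr=0x12b blk=37 s=5: L1-HIT | VC [60, 32, 40]
  [8] addr=0xee blk=29 s=5: MISS | VC [60, 32, 40, 37]
  [9] addr=0x1e6 blk=60 s=4: VC-HIT | VC [36, 32, 40, 37]
  [10] addr=0x1f1 blk=62 s=6: MISS | VC [36, 32, 40, 37]
  [11] addr=0x187 blk=48 s=0: L1-HIT | VC [36, 32, 40, 37]
  [12] addr=0xeb blk=29 s=5: L1-HIT | VC [36, 32, 40, 37]
  [13] addr=0x76 blk=14 s=6: MISS | VC [36, 32, 40, 37, 62]
  [14] addr=0xb2 blk=22 s=6: MISS | VC [36, 32, 40, 37, 62, 14]
  [15] addr=0x75 blk=14 s=6: VC-HIT | VC [36, 32, 40, 37, 62, 22]

MISSES = 10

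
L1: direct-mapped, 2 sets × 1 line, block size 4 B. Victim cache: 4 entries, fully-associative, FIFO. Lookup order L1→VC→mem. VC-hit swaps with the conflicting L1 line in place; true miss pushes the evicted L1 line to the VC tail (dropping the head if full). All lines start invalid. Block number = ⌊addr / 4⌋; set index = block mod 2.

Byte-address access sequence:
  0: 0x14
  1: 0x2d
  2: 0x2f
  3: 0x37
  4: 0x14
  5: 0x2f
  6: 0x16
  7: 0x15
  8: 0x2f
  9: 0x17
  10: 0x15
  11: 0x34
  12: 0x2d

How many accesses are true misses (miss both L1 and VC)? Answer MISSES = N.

MISSES = 3

0: 0x14 (blk 5, set 1) → MISS  vc=[]
1: 0x2d (blk 11, set 1) → MISS  vc=[5]
2: 0x2f (blk 11, set 1) → L1-HIT  vc=[5]
3: 0x37 (blk 13, set 1) → MISS  vc=[5, 11]
4: 0x14 (blk 5, set 1) → VC-HIT  vc=[13, 11]
5: 0x2f (blk 11, set 1) → VC-HIT  vc=[13, 5]
6: 0x16 (blk 5, set 1) → VC-HIT  vc=[13, 11]
7: 0x15 (blk 5, set 1) → L1-HIT  vc=[13, 11]
8: 0x2f (blk 11, set 1) → VC-HIT  vc=[13, 5]
9: 0x17 (blk 5, set 1) → VC-HIT  vc=[13, 11]
10: 0x15 (blk 5, set 1) → L1-HIT  vc=[13, 11]
11: 0x34 (blk 13, set 1) → VC-HIT  vc=[5, 11]
12: 0x2d (blk 11, set 1) → VC-HIT  vc=[5, 13]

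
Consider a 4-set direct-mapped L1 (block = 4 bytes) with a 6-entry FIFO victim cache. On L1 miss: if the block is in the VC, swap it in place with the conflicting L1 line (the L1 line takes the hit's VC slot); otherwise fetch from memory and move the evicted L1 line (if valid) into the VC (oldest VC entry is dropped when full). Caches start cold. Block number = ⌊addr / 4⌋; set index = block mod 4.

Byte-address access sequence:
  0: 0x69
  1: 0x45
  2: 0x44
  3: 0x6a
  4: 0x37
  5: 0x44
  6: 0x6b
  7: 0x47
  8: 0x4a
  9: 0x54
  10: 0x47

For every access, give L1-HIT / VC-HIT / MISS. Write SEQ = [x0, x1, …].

SEQ = [MISS, MISS, L1-HIT, L1-HIT, MISS, VC-HIT, L1-HIT, L1-HIT, MISS, MISS, VC-HIT]

#0 0x69→b26/s2 MISS; vc=[]
#1 0x45→b17/s1 MISS; vc=[]
#2 0x44→b17/s1 L1-HIT; vc=[]
#3 0x6a→b26/s2 L1-HIT; vc=[]
#4 0x37→b13/s1 MISS; vc=[17]
#5 0x44→b17/s1 VC-HIT; vc=[13]
#6 0x6b→b26/s2 L1-HIT; vc=[13]
#7 0x47→b17/s1 L1-HIT; vc=[13]
#8 0x4a→b18/s2 MISS; vc=[13,26]
#9 0x54→b21/s1 MISS; vc=[13,26,17]
#10 0x47→b17/s1 VC-HIT; vc=[13,26,21]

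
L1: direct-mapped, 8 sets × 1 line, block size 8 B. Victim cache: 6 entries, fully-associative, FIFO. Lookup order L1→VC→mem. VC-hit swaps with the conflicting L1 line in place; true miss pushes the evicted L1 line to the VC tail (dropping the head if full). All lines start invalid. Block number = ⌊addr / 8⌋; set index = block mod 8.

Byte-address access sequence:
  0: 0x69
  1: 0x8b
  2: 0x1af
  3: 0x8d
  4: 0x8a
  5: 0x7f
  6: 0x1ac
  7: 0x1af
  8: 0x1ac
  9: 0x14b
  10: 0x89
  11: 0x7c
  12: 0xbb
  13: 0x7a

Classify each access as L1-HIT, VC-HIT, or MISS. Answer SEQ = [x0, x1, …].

#0 0x69→b13/s5 MISS; vc=[]
#1 0x8b→b17/s1 MISS; vc=[]
#2 0x1af→b53/s5 MISS; vc=[13]
#3 0x8d→b17/s1 L1-HIT; vc=[13]
#4 0x8a→b17/s1 L1-HIT; vc=[13]
#5 0x7f→b15/s7 MISS; vc=[13]
#6 0x1ac→b53/s5 L1-HIT; vc=[13]
#7 0x1af→b53/s5 L1-HIT; vc=[13]
#8 0x1ac→b53/s5 L1-HIT; vc=[13]
#9 0x14b→b41/s1 MISS; vc=[13,17]
#10 0x89→b17/s1 VC-HIT; vc=[13,41]
#11 0x7c→b15/s7 L1-HIT; vc=[13,41]
#12 0xbb→b23/s7 MISS; vc=[13,41,15]
#13 0x7a→b15/s7 VC-HIT; vc=[13,41,23]

SEQ = [MISS, MISS, MISS, L1-HIT, L1-HIT, MISS, L1-HIT, L1-HIT, L1-HIT, MISS, VC-HIT, L1-HIT, MISS, VC-HIT]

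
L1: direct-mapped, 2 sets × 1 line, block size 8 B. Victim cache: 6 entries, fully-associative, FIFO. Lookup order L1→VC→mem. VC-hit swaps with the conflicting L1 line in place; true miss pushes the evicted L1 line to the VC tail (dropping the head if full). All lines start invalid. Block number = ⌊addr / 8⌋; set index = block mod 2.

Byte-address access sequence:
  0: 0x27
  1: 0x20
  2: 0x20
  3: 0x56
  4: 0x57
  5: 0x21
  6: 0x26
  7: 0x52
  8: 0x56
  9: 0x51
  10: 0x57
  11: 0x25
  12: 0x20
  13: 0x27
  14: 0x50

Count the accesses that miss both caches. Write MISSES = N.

0: 0x27 (blk 4, set 0) → MISS  vc=[]
1: 0x20 (blk 4, set 0) → L1-HIT  vc=[]
2: 0x20 (blk 4, set 0) → L1-HIT  vc=[]
3: 0x56 (blk 10, set 0) → MISS  vc=[4]
4: 0x57 (blk 10, set 0) → L1-HIT  vc=[4]
5: 0x21 (blk 4, set 0) → VC-HIT  vc=[10]
6: 0x26 (blk 4, set 0) → L1-HIT  vc=[10]
7: 0x52 (blk 10, set 0) → VC-HIT  vc=[4]
8: 0x56 (blk 10, set 0) → L1-HIT  vc=[4]
9: 0x51 (blk 10, set 0) → L1-HIT  vc=[4]
10: 0x57 (blk 10, set 0) → L1-HIT  vc=[4]
11: 0x25 (blk 4, set 0) → VC-HIT  vc=[10]
12: 0x20 (blk 4, set 0) → L1-HIT  vc=[10]
13: 0x27 (blk 4, set 0) → L1-HIT  vc=[10]
14: 0x50 (blk 10, set 0) → VC-HIT  vc=[4]

MISSES = 2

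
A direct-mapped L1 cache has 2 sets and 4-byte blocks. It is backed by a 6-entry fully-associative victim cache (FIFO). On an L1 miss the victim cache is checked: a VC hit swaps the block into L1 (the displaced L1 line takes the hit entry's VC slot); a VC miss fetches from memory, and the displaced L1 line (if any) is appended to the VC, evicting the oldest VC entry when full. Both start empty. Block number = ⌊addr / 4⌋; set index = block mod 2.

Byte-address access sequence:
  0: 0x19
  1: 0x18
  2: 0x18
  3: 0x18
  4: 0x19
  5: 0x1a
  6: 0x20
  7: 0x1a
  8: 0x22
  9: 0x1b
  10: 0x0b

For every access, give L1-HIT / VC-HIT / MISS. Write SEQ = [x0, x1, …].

SEQ = [MISS, L1-HIT, L1-HIT, L1-HIT, L1-HIT, L1-HIT, MISS, VC-HIT, VC-HIT, VC-HIT, MISS]

0: 0x19 (blk 6, set 0) → MISS  vc=[]
1: 0x18 (blk 6, set 0) → L1-HIT  vc=[]
2: 0x18 (blk 6, set 0) → L1-HIT  vc=[]
3: 0x18 (blk 6, set 0) → L1-HIT  vc=[]
4: 0x19 (blk 6, set 0) → L1-HIT  vc=[]
5: 0x1a (blk 6, set 0) → L1-HIT  vc=[]
6: 0x20 (blk 8, set 0) → MISS  vc=[6]
7: 0x1a (blk 6, set 0) → VC-HIT  vc=[8]
8: 0x22 (blk 8, set 0) → VC-HIT  vc=[6]
9: 0x1b (blk 6, set 0) → VC-HIT  vc=[8]
10: 0xb (blk 2, set 0) → MISS  vc=[8, 6]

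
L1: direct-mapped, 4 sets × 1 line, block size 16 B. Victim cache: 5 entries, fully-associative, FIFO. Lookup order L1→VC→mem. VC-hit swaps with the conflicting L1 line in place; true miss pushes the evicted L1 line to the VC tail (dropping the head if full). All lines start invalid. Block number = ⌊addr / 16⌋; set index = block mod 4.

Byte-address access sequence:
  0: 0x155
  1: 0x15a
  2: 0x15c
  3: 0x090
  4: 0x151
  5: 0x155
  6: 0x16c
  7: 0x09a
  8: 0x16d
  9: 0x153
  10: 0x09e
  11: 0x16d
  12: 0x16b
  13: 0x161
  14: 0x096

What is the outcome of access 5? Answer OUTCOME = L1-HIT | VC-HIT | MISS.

  [0] addr=0x155 blk=21 s=1: MISS | VC []
  [1] addr=0x15a blk=21 s=1: L1-HIT | VC []
  [2] addr=0x15c blk=21 s=1: L1-HIT | VC []
  [3] addr=0x90 blk=9 s=1: MISS | VC [21]
  [4] addr=0x151 blk=21 s=1: VC-HIT | VC [9]
  [5] addr=0x155 blk=21 s=1: L1-HIT | VC [9]
  [6] addr=0x16c blk=22 s=2: MISS | VC [9]
  [7] addr=0x9a blk=9 s=1: VC-HIT | VC [21]
  [8] addr=0x16d blk=22 s=2: L1-HIT | VC [21]
  [9] addr=0x153 blk=21 s=1: VC-HIT | VC [9]
  [10] addr=0x9e blk=9 s=1: VC-HIT | VC [21]
  [11] addr=0x16d blk=22 s=2: L1-HIT | VC [21]
  [12] addr=0x16b blk=22 s=2: L1-HIT | VC [21]
  [13] addr=0x161 blk=22 s=2: L1-HIT | VC [21]
  [14] addr=0x96 blk=9 s=1: L1-HIT | VC [21]

OUTCOME = L1-HIT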